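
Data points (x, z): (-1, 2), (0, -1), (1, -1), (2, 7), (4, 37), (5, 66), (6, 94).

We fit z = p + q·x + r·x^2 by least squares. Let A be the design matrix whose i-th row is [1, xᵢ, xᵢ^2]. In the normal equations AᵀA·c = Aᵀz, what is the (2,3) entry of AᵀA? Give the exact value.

Row 2 ↔ basis x, column 3 ↔ basis x^2, so (AᵀA)_{2,3} = Σᵢ (x)·(x^2) = (-1)·(1) + (0)·(0) + (1)·(1) + (2)·(4) + (4)·(16) + (5)·(25) + (6)·(36) = 413.

413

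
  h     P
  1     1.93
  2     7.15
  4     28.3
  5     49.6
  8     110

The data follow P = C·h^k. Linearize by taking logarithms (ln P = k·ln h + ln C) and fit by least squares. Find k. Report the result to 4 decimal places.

Linearized form: ln P = k·ln h + ln C. From the 5 transformed points,
AᵀA = [[9.3166, 5.7683]; [5.7683, 5]], rhs = [22.0553, 14.5720]ᵀ  (here Σln h = 5.7683, Σ(ln h)² = 9.3166, Σln P = 14.5720, Σln h·ln P = 22.0553).
Solving (det = 13.3096): k = 1.97005, ln C = 0.64161.

k = 1.9701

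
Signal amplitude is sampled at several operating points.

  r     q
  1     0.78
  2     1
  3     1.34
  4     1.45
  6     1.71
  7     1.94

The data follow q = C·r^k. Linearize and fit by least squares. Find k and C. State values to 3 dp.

Let Y = ln q. Fitting Y = k·ln r + ln C by least squares:
Σln r = 6.9157, Σ(ln r)² = 10.6062, Σln q = 1.6150, Σln r·ln q = 3.0874.
Equations: 10.6062·k + 6.9157·ln C = 3.0874;  6.9157·k + 6·ln C = 1.6150.
Δ = 10.6062·6 − (6.9157)² = 15.8099; k = (3.0874·6 − 6.9157·1.6150)/15.8099 = 0.46528, ln C = (10.6062·1.6150 − 6.9157·3.0874)/15.8099 = -0.26713, so C = exp(-0.26713) = 0.76557.

k = 0.465, C = 0.766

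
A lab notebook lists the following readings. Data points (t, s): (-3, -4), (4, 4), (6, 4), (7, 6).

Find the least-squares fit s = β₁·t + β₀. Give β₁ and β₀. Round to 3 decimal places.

The normal system AᵀA·[β₁, β₀]ᵀ = Aᵀs is [[110, 14]; [14, 4]]·[β₁, β₀]ᵀ = [94, 10]ᵀ.
Δ = 110·4 − 14² = 244.
β₁ = (94·4 − 14·10)/244 = 59/61; β₀ = (110·10 − 14·94)/244 = -54/61.

β₁ = 0.967, β₀ = -0.885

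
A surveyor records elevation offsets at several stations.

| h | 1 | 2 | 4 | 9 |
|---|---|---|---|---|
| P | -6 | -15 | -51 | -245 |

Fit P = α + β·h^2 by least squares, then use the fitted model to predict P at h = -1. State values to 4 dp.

Sums needed: Σ1 = 4, Σh^2 = 102, Σh^2·h^2 = 6834.
Right-hand side: ΣP = -317, Σh^2·P = -20727.
Normal equations: [[4, 102]; [102, 6834]]·[α, β]ᵀ = [-317, -20727]ᵀ.
det = 4·6834 − 102² = 16932.
α = ((-317)·6834 − 102·(-20727))/16932 = -256/83; β = (4·(-20727) − 102·(-317))/16932 = -8429/2822.
At h = -1: P̂ = (-256/83)·(1) + (-8429/2822)·(1) = -17133/2822.

P̂ = -6.0712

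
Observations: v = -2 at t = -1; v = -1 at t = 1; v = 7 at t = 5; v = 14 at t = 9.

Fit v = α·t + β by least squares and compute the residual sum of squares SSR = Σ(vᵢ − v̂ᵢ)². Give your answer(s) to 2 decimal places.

Forming XᵀX = [[108, 14]; [14, 4]] and Xᵀv = [162, 18]ᵀ gives XᵀX·[α, β]ᵀ = Xᵀv.
Eliminating β: 4·(row 1) − 14·(row 2) gives 236·α = 4·162 − 14·18 = 396, so α = 99/59.
Then β = (18 − 14·(99/59))/4 = -81/59.
Residuals: 62/59, -77/59, -1/59, 16/59; SSR = 170/59.

SSR = 2.88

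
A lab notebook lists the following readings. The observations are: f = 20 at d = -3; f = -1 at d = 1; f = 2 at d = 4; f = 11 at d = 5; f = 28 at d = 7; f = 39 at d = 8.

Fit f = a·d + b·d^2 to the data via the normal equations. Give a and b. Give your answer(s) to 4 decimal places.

XᵀX·[a, b]ᵀ = Xᵀf reads: 164·a + 1018·b = 510;  1018·a + 7460·b = 4354.
Eliminating b: 7460·(row 1) − 1018·(row 2) gives 187116·a = 7460·510 − 1018·4354 = -627772, so a = -156943/46779.
Then b = (4354 − 1018·(-156943/46779))/7460 = 48719/46779.

a = -3.3550, b = 1.0415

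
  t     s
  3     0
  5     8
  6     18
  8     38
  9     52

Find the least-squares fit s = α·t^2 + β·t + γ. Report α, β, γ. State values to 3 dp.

From the data, Σt^2·t^2 = 12659, Σt^2·t = 1609, Σt^2 = 215, Σt·t = 215, Σt = 31, Σ1 = 5.
Right-hand side: Σt^2·s = 7492, Σt·s = 920, Σs = 116.
Normal equations: [[12659, 1609, 215]; [1609, 215, 31]; [215, 31, 5]]·[α, β, γ]ᵀ = [7492, 920, 116]ᵀ.
Solving the 3×3 system (Gaussian elimination) gives α = 232/231, β = -258/77, γ = 26/33.

α = 1.004, β = -3.351, γ = 0.788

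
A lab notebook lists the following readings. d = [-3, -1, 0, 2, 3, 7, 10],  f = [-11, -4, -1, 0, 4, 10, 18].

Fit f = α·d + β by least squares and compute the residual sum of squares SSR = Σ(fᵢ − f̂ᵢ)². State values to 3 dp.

SSR = 12.528

Sums needed: Σd·d = 172, Σd = 18, Σ1 = 7.
Right-hand side: Σd·f = 299, Σf = 16.
So AᵀA·[α, β]ᵀ = Aᵀf: [[172, 18]; [18, 7]]·[α, β]ᵀ = [299, 16]ᵀ.
Eliminating β: 7·(row 1) − 18·(row 2) gives 880·α = 7·299 − 18·16 = 1805, so α = 361/176.
Then β = (16 − 18·(361/176))/7 = -263/88.
Residuals: -327/176, 183/176, 175/88, -49/44, 147/176, -241/176, 21/44; SSR = 2205/176.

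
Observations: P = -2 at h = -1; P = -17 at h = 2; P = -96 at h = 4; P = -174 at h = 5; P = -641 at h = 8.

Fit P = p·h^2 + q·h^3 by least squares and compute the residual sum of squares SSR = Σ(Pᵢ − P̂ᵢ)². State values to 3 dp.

SSR = 3.065

Normal-equation sums: Σh^2·h^2 = 4994, Σh^2·h^3 = 36948, Σh^3·h^3 = 281930.
And Σh^2·P = -46980, Σh^3·P = -356220.
So AᵀA·[p, q]ᵀ = AᵀP: [[4994, 36948]; [36948, 281930]]·[p, q]ᵀ = [-46980, -356220]ᵀ.
Eliminating q: 281930·(row 1) − 36948·(row 2) gives 42803716·p = 281930·(-46980) − 36948·(-356220) = -83454840, so p = -20863710/10700929.
Then q = ((-356220) − 36948·(-20863710/10700929))/281930 = -10786410/10700929.
Residuals: -11324558/10700929, -12169673/10700929, -3139584/10700929, 7932354/10700929, -1376129/10700929; SSR = 32802714/10700929.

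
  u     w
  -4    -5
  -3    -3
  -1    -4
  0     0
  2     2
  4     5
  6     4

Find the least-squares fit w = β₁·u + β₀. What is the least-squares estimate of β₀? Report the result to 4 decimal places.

β₀ = -0.7276

Sums needed: Σu·u = 82, Σu = 4, Σ1 = 7.
And Σu·w = 81, Σw = -1.
So AᵀA·[β₁, β₀]ᵀ = Aᵀw: [[82, 4]; [4, 7]]·[β₁, β₀]ᵀ = [81, -1]ᵀ.
Eliminating β₀: 7·(row 1) − 4·(row 2) gives 558·β₁ = 7·81 − 4·(-1) = 571, so β₁ = 571/558.
Then β₀ = ((-1) − 4·(571/558))/7 = -203/279.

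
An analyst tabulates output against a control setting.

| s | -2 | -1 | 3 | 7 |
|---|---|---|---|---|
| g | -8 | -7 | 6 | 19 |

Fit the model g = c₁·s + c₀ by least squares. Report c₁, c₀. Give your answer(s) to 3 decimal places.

Sums needed: Σs·s = 63, Σs = 7, Σ1 = 4.
Right-hand side: Σs·g = 174, Σg = 10.
MᵀM·[c₁, c₀]ᵀ = Mᵀg becomes [[63, 7]; [7, 4]]·[c₁, c₀]ᵀ = [174, 10]ᵀ.
Δ = 63·4 − 7² = 203.
c₁ = (174·4 − 7·10)/203 = 626/203; c₀ = (63·10 − 7·174)/203 = -84/29.

c₁ = 3.084, c₀ = -2.897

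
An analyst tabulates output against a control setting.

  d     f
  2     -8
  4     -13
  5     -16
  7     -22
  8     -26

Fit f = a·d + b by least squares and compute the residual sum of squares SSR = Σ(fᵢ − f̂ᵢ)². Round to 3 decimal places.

SSR = 1.193

Forming XᵀX = [[158, 26]; [26, 5]] and Xᵀf = [-510, -85]ᵀ gives XᵀX·[a, b]ᵀ = Xᵀf.
det = 158·5 − 26² = 114.
a = ((-510)·5 − 26·(-85))/114 = -170/57; b = (158·(-85) − 26·(-510))/114 = -85/57.
Residuals: -31/57, 8/19, 23/57, 7/19, -37/57; SSR = 68/57.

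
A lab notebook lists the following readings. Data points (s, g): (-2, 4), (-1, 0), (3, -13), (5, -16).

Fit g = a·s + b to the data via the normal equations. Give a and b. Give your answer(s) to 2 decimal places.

The normal system AᵀA·[a, b]ᵀ = Aᵀg is [[39, 5]; [5, 4]]·[a, b]ᵀ = [-127, -25]ᵀ.
det = 39·4 − 5² = 131.
a = ((-127)·4 − 5·(-25))/131 = -383/131; b = (39·(-25) − 5·(-127))/131 = -340/131.

a = -2.92, b = -2.60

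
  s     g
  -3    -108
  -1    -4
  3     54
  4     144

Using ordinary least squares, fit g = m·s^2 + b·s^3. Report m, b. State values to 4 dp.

m = -2.9897, b = 2.9977

With design matrix M, MᵀM = [[419, 1023]; [1023, 5555]] and Mᵀg = [1814, 13594]ᵀ.
det = 419·5555 − 1023² = 1281016.
m = (1814·5555 − 1023·13594)/1281016 = -87043/29114; b = (419·13594 − 1023·1814)/1281016 = 960041/320254.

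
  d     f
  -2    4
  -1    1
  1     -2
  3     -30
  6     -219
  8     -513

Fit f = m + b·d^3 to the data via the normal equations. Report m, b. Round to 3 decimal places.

m = -2.163, b = -0.999

Setting ∂/∂m … = 0 gives: 6·m + 747·b = -759;  747·m + 309595·b = -310805.
(Σ1 = 6, Σd^3 = 747, Σd^3·d^3 = 309595, Σf = -759, Σd^3·f = -310805.)
Determinant 6·309595 − 747² = 1299561.
m = ((-759)·309595 − 747·(-310805))/1299561 = -937090/433187; b = (6·(-310805) − 747·(-759))/1299561 = -432619/433187.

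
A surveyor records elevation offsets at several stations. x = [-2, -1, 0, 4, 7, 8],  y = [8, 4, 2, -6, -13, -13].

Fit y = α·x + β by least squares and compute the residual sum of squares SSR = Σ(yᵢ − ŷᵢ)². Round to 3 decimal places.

SSR = 4.573

The normal system MᵀM·[α, β]ᵀ = Mᵀy is [[134, 16]; [16, 6]]·[α, β]ᵀ = [-239, -18]ᵀ.
Δ = 134·6 − 16² = 548.
α = ((-239)·6 − 16·(-18))/548 = -573/274; β = (134·(-18) − 16·(-239))/548 = 353/137.
Residuals: 170/137, -183/274, -79/137, -29/137, -257/274, 158/137; SSR = 1253/274.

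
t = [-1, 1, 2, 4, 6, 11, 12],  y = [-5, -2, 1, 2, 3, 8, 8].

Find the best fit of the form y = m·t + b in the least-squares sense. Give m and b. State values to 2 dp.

m = 0.95, b = -2.59

AᵀA·[m, b]ᵀ = Aᵀy reads: 323·m + 35·b = 215;  35·m + 7·b = 15.
Eliminating b: 7·(row 1) − 35·(row 2) gives 1036·m = 7·215 − 35·15 = 980, so m = 35/37.
Then b = (15 − 35·(35/37))/7 = -670/259.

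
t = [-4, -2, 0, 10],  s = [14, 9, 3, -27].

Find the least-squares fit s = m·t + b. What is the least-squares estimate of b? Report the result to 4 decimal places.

b = 2.7069

Entries of AᵀA: Σt·t = 120, Σt = 4, Σ1 = 4.
For Aᵀs: Σt·s = -344, Σs = -1.
Normal equations: [[120, 4]; [4, 4]]·[m, b]ᵀ = [-344, -1]ᵀ.
Δ = 120·4 − 4² = 464.
m = ((-344)·4 − 4·(-1))/464 = -343/116; b = (120·(-1) − 4·(-344))/464 = 157/58.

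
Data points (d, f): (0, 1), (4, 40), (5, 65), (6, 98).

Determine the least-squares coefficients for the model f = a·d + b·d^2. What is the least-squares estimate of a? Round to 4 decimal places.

a = -2.8424

From the data, Σd·d = 77, Σd·d^2 = 405, Σd^2·d^2 = 2177.
Moment sums: Σd·f = 1073, Σd^2·f = 5793.
Eliminating b: 2177·(row 1) − 405·(row 2) gives 3604·a = 2177·1073 − 405·5793 = -10244, so a = -2561/901.
Then b = (5793 − 405·(-2561/901))/2177 = 2874/901.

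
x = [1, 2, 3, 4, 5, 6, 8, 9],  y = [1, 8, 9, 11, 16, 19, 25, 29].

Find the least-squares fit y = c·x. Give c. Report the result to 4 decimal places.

c = 3.1483

The normal system MᵀM·[c]ᵀ = Mᵀy is [[236]]·[c]ᵀ = [743]ᵀ.
Hence c = 743 / 236 ≈ 3.14831.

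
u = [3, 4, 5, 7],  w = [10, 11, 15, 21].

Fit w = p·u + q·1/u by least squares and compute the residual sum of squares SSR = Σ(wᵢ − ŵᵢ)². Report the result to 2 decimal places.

AᵀA·[p, q]ᵀ = Aᵀw reads: 99·p + 4·q = 296;  4·p + (41281/176400)·q = 145/12.
(Σu·u = 99, Σu·1/u = 4, Σ1/u·1/u = 41281/176400, Σu·w = 296, Σ1/u·w = 145/12.)
det = 99·(41281/176400) − 4² = 140491/19600.
p = (296·(41281/176400) − 4·(145/12))/(140491/19600) = 3693176/1264419; q = (99·(145/12) − 4·296)/(140491/19600) = 240100/140491.
Residuals: 93818/140491, -1404320/1264419, 68225/1264419, 391867/1264419; SSR = 2248682/1264419.

SSR = 1.78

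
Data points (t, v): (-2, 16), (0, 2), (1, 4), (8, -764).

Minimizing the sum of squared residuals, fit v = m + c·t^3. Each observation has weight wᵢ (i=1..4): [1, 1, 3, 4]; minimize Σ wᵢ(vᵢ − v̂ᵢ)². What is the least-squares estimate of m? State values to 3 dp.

From the data, Σwᵢ·1 = 9, Σwᵢ·t^3 = 2043, Σwᵢ·t^3·t^3 = 1048643.
And Σwᵢ·v = -3026, Σwᵢ·t^3·v = -1564788.
Normal equations: [[9, 2043]; [2043, 1048643]]·[m, c]ᵀ = [-3026, -1564788]ᵀ.
Δ = 9·1048643 − 2043² = 5263938.
m = ((-3026)·1048643 − 2043·(-1564788))/5263938 = 11834083/2631969; c = (9·(-1564788) − 2043·(-3026))/5263938 = -438943/292441.

m = 4.496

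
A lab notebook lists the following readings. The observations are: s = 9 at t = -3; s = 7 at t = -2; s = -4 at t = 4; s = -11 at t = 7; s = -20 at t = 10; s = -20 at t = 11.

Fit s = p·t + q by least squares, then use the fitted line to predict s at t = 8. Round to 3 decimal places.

XᵀX·[p, q]ᵀ = Xᵀs reads: 299·p + 27·q = -554;  27·p + 6·q = -39.
det = 299·6 − 27² = 1065.
p = ((-554)·6 − 27·(-39))/1065 = -757/355; q = (299·(-39) − 27·(-554))/1065 = 1099/355.
At t = 8: ŝ = (-757/355)·(8) + (1099/355)·(1) = -4957/355.

ŝ = -13.963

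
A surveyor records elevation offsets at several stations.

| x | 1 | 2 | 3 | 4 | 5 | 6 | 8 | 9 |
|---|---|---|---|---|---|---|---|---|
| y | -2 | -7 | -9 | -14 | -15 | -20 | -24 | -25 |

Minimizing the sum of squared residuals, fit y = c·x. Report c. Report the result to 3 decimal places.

c = -3.013

Sums needed: Σx·x = 236.
For Mᵀy: Σx·y = -711.
Hence c = -711 / 236 ≈ -3.01271.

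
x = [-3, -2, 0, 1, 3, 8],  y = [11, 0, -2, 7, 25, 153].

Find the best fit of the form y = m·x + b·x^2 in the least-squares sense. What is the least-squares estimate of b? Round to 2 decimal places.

Compute the Gram sums: Σx·x = 87, Σx·x^2 = 505, Σx^2·x^2 = 4275.
For Mᵀy: Σx·y = 1273, Σx^2·y = 10123.
Eliminating b: 4275·(row 1) − 505·(row 2) gives 116900·m = 4275·1273 − 505·10123 = 329960, so m = 16498/5845.
Then b = (10123 − 505·(16498/5845))/4275 = 59459/29225.

b = 2.03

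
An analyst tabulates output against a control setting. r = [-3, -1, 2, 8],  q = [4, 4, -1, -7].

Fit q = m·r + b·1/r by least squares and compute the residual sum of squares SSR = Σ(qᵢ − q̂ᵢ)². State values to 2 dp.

SSR = 4.55

The normal equations are: 78·m + 4·b = -74;  4·m + (793/576)·b = -161/24.
(Σr·r = 78, Σr·1/r = 4, Σ1/r·1/r = 793/576, Σr·q = -74, Σ1/r·q = -161/24.)
Δ = 78·(793/576) − 4² = 8773/96.
m = ((-74)·(793/576) − 4·(-161/24))/(8773/96) = -21613/26319; b = (78·(-161/24) − 4·(-74))/(8773/96) = -21816/8773.
Residuals: 6207/8773, 18215/26319, 1601/849, -3148/26319; SSR = 119749/26319.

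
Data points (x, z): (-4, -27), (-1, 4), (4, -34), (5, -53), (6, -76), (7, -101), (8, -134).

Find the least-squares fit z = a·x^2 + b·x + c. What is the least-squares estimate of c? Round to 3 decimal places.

c = 3.093

With design matrix A, AᵀA = [[8931, 1195, 207]; [1195, 207, 25]; [207, 25, 7]] and Aᵀz = [-18558, -2532, -421]ᵀ.
Solving the 3×3 system (Gaussian elimination) gives a = -876329/430738, b = -33693/39158, c = 666070/215369.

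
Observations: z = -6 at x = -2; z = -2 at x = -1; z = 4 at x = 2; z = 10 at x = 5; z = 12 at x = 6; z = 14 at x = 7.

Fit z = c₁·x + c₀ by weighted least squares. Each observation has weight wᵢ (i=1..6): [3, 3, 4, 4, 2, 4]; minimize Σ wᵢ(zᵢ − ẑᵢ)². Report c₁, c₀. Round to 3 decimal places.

c₁ = 2.132, c₀ = -0.689

Forming MᵀWM = [[399, 59]; [59, 20]] and MᵀWz = [810, 112]ᵀ gives MᵀWM·[c₁, c₀]ᵀ = MᵀWz.
Δ = 399·20 − 59² = 4499.
c₁ = (810·20 − 59·112)/4499 = 872/409; c₀ = (399·112 − 59·810)/4499 = -282/409.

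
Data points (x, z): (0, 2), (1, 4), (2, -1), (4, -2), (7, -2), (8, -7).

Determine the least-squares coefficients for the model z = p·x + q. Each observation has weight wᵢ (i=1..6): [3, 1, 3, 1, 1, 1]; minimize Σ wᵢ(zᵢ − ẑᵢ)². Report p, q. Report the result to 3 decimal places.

p = -0.935, q = 2.032

Compute the Gram sums: Σwᵢ·x·x = 142, Σwᵢ·x = 26, Σwᵢ·1 = 10.
And Σwᵢ·x·z = -80, Σwᵢ·z = -4.
Normal equations: [[142, 26]; [26, 10]]·[p, q]ᵀ = [-80, -4]ᵀ.
Determinant 142·10 − 26² = 744.
p = ((-80)·10 − 26·(-4))/744 = -29/31; q = (142·(-4) − 26·(-80))/744 = 63/31.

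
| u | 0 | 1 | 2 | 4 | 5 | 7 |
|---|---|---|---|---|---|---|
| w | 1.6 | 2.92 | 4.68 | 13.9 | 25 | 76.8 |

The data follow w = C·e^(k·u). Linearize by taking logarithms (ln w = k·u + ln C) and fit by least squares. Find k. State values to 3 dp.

Let Y = ln w. Fitting Y = k·u + ln C by least squares:
Σu = 19.0000, Σ(u)² = 95.0000, Σln w = 13.2769, Σu·ln w = 61.1685.
Equations: 95.0000·k + 19.0000·ln C = 61.1685;  19.0000·k + 6·ln C = 13.2769.
Δ = 95.0000·6 − (19.0000)² = 209.0000; k = (61.1685·6 − 19.0000·13.2769)/209.0000 = 0.54905, ln C = (95.0000·13.2769 − 19.0000·61.1685)/209.0000 = 0.47416.

k = 0.549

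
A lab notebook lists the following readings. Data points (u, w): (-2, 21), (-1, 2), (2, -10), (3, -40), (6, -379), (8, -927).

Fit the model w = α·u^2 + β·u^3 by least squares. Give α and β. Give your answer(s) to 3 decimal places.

α = 1.388, β = -1.984

MᵀM·[α, β]ᵀ = Mᵀw reads: 5506·α + 40786·β = -73286;  40786·α + 309658·β = -557818.
(Σu^2·u^2 = 5506, Σu^2·u^3 = 40786, Σu^3·u^3 = 309658, Σu^2·w = -73286, Σu^3·w = -557818.)
Determinant 5506·309658 − 40786² = 41479152.
α = ((-73286)·309658 − 40786·(-557818))/41479152 = 7196095/5184894; β = (5506·(-557818) − 40786·(-73286))/41479152 = -10287889/5184894.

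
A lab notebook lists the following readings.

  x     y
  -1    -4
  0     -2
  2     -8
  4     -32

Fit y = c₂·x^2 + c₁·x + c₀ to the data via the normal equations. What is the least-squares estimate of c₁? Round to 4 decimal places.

c₁ = 0.7261

The normal equations are: 273·c₂ + 71·c₁ + 21·c₀ = -548;  71·c₂ + 21·c₁ + 5·c₀ = -140;  21·c₂ + 5·c₁ + 4·c₀ = -46.
(Σx^2·x^2 = 273, Σx^2·x = 71, Σx^2 = 21, Σx·x = 21, Σx = 5, Σ1 = 4, Σx^2·y = -548, Σx·y = -140, Σy = -46.)
Solving the 3×3 system (Gaussian elimination) gives c₂ = -829/398, c₁ = 289/398, c₀ = -293/199.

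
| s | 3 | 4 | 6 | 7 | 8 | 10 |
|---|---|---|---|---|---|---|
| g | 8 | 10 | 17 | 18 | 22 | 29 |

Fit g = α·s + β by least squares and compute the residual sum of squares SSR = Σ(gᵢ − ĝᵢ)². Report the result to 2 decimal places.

MᵀM·[α, β]ᵀ = Mᵀg reads: 274·α + 38·β = 758;  38·α + 6·β = 104.
Eliminating β: 6·(row 1) − 38·(row 2) gives 200·α = 6·758 − 38·104 = 596, so α = 149/50.
Then β = (104 − 38·(149/50))/6 = -77/50.
Residuals: 3/5, -19/50, 33/50, -33/25, -3/10, 37/50; SSR = 83/25.

SSR = 3.32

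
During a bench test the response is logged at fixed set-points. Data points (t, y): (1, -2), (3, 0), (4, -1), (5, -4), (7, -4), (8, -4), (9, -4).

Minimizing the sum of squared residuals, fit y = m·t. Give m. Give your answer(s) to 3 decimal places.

m = -0.498

The normal system MᵀM·[m]ᵀ = Mᵀy is [[245]]·[m]ᵀ = [-122]ᵀ.
m = (-122)/245 = -0.497959.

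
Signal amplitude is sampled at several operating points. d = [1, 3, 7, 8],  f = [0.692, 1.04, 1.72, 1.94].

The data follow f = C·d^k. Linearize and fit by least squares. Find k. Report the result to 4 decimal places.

k = 0.4917

With ln fᵢ as the transformed response and ln dᵢ as the regressor:
XᵀX = [[9.3176, 5.1240]; [5.1240, 4]], rhs = [2.4764, 0.8761]ᵀ  (here Σln d = 5.1240, Σ(ln d)² = 9.3176, Σln f = 0.8761, Σln d·ln f = 2.4764).
Solving (det = 11.0154): k = 0.49175, ln C = -0.41091.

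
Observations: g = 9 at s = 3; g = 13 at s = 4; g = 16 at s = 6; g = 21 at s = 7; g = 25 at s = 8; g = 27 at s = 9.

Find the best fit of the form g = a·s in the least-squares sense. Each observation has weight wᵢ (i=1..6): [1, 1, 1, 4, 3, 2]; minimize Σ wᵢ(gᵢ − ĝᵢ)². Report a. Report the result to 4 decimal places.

Entries of AᵀWA: Σwᵢ·s·s = 611.
Moment sums: Σwᵢ·s·g = 1849.
Normal equations: [[611]]·[a]ᵀ = [1849]ᵀ.
a = 1849/611 = 3.02619.

a = 3.0262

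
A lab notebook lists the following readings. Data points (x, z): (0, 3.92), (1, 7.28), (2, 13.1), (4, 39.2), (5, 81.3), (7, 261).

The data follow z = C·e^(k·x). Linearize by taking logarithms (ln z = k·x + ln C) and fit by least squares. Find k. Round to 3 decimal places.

k = 0.598

With ln zᵢ as the transformed response and xᵢ as the regressor:
Sums: Σx = 19.0000, Σ(x)² = 95.0000, Σln z = 19.5552, Σx·ln z = 82.7474.
Normal system: [[95.0000, 19.0000]; [19.0000, 6]]·[k, ln C]ᵀ = [82.7474, 19.5552]ᵀ.
Solving (det = 209.0000): k = 0.59778, ln C = 1.36622.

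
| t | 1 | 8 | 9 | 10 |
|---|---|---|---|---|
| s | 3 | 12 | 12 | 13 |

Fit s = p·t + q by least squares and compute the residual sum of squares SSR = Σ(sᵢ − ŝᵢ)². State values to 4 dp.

SSR = 1.0200

Sums needed: Σt·t = 246, Σt = 28, Σ1 = 4.
And Σt·s = 337, Σs = 40.
XᵀX·[p, q]ᵀ = Xᵀs becomes [[246, 28]; [28, 4]]·[p, q]ᵀ = [337, 40]ᵀ.
Determinant 246·4 − 28² = 200.
p = (337·4 − 28·40)/200 = 57/50; q = (246·40 − 28·337)/200 = 101/50.
Residuals: -4/25, 43/50, -7/25, -21/50; SSR = 51/50.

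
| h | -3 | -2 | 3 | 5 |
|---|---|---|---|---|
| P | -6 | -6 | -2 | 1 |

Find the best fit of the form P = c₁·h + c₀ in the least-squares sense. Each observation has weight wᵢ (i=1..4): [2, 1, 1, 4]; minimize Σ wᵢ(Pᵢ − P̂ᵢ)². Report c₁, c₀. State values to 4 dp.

Normal-equation sums: Σwᵢ·h·h = 131, Σwᵢ·h = 15, Σwᵢ·1 = 8.
And Σwᵢ·h·P = 62, Σwᵢ·P = -16.
Eliminating c₀: 8·(row 1) − 15·(row 2) gives 823·c₁ = 8·62 − 15·(-16) = 736, so c₁ = 736/823.
Then c₀ = ((-16) − 15·(736/823))/8 = -3026/823.

c₁ = 0.8943, c₀ = -3.6768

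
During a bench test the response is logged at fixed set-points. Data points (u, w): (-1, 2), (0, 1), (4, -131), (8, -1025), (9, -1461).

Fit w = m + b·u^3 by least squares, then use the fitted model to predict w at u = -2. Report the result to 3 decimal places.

Entries of MᵀM: Σ1 = 5, Σu^3 = 1304, Σu^3·u^3 = 797682.
And Σw = -2614, Σu^3·w = -1598255.
Normal equations: [[5, 1304]; [1304, 797682]]·[m, b]ᵀ = [-2614, -1598255]ᵀ.
det = 5·797682 − 1304² = 2287994.
m = ((-2614)·797682 − 1304·(-1598255))/2287994 = -508114/1143997; b = (5·(-1598255) − 1304·(-2614))/2287994 = -4582619/2287994.
At u = -2: ŵ = (-508114/1143997)·(1) + (-4582619/2287994)·(-8) = 17822362/1143997.

ŵ = 15.579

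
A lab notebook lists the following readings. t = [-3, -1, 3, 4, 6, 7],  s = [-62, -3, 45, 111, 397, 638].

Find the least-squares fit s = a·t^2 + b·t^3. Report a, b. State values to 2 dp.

a = -0.97, b = 2.00

Sums needed: Σt^2·t^2 = 4116, Σt^2·t^3 = 25606, Σt^3·t^3 = 169860.
Moment sums: Σt^2·s = 47174, Σt^3·s = 314582.
Normal equations: [[4116, 25606]; [25606, 169860]]·[a, b]ᵀ = [47174, 314582]ᵀ.
Eliminating b: 169860·(row 1) − 25606·(row 2) gives 43476524·a = 169860·47174 − 25606·314582 = -42211052, so a = -811751/836087.
Then b = (314582 − 25606·(-811751/836087))/169860 = 238687/119441.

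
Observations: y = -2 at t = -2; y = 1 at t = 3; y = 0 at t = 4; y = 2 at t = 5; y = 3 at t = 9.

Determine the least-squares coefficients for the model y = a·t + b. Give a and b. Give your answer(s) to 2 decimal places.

a = 0.46, b = -0.94

The normal equations are: 135·a + 19·b = 44;  19·a + 5·b = 4.
Determinant 135·5 − 19² = 314.
a = (44·5 − 19·4)/314 = 72/157; b = (135·4 − 19·44)/314 = -148/157.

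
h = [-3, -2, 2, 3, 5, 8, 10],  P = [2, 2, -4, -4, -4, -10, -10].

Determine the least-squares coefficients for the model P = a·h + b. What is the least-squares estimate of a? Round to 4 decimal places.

Normal-equation sums: Σh·h = 215, Σh = 23, Σ1 = 7.
For MᵀP: Σh·P = -230, ΣP = -28.
Normal equations: [[215, 23]; [23, 7]]·[a, b]ᵀ = [-230, -28]ᵀ.
Δ = 215·7 − 23² = 976.
a = ((-230)·7 − 23·(-28))/976 = -483/488; b = (215·(-28) − 23·(-230))/976 = -365/488.

a = -0.9898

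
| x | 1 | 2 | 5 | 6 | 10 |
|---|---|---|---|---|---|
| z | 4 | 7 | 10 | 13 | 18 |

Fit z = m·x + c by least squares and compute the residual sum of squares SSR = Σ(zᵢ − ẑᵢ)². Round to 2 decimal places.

SSR = 2.30

Setting ∂/∂m … = 0 gives: 166·m + 24·c = 326;  24·m + 5·c = 52.
(Σx·x = 166, Σx = 24, Σ1 = 5, Σx·z = 326, Σz = 52.)
Eliminating c: 5·(row 1) − 24·(row 2) gives 254·m = 5·326 − 24·52 = 382, so m = 191/127.
Then c = (52 − 24·(191/127))/5 = 404/127.
Residuals: -87/127, 103/127, -89/127, 101/127, -28/127; SSR = 292/127.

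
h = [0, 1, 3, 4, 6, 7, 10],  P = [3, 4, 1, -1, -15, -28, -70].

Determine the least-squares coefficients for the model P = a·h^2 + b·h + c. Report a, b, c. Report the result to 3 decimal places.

a = -1.026, b = 3.005, c = 2.470

Setting ∂/∂a … = 0 gives: 14035·a + 1651·b + 211·c = -8915;  1651·a + 211·b + 31·c = -983;  211·a + 31·b + 7·c = -106.
Inverting the 3×3 Gram matrix, [a, b, c]ᵀ = [-10427/10164, 2777/924, 6277/2541]ᵀ.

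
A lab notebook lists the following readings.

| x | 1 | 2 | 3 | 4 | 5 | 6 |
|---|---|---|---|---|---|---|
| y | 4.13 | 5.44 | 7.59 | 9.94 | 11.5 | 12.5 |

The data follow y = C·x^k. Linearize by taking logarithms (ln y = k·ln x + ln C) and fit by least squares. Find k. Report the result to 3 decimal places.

k = 0.656

With ln yᵢ as the transformed response and ln xᵢ as the regressor:
XᵀX = [[9.4099, 6.5793]; [6.5793, 6]], rhs = [15.0408, 12.4035]ᵀ  (here Σln x = 6.5793, Σ(ln x)² = 9.4099, Σln y = 12.4035, Σln x·ln y = 15.0408).
Slope k = (n·Σln x·ln y − Σln x·Σln y)/(n·Σ(ln x)² − (Σln x)²) = (6·15.0408 − 6.5793·12.4035)/13.1729 = 0.65579; ln C = (Σln y − k·Σln x)/n = 1.34816.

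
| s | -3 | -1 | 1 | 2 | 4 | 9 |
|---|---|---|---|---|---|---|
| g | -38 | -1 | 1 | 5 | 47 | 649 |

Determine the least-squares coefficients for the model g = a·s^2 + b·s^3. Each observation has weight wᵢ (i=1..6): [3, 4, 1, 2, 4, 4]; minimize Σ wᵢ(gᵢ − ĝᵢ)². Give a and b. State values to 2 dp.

a = -1.13, b = 1.02

Sums needed: Σwᵢ·s^2·s^2 = 27548, Σwᵢ·s^2·s^3 = 239624, Σwᵢ·s^3·s^3 = 2144468.
And Σwᵢ·s^2·g = 212295, Σwᵢ·s^3·g = 1907679.
Normal equations: [[27548, 239624]; [239624, 2144468]]·[a, b]ᵀ = [212295, 1907679]ᵀ.
Eliminating b: 2144468·(row 1) − 239624·(row 2) gives 1656143088·a = 2144468·212295 − 239624·1907679 = -1865838636, so a = -155486553/138011924.
Then b = (1907679 − 239624·(-155486553/138011924))/2144468 = 140147001/138011924.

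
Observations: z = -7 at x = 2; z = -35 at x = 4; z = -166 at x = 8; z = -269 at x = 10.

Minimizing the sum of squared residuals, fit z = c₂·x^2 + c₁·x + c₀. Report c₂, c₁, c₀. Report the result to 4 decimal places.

c₂ = -3.1250, c₁ = 4.7500, c₀ = -4.0000

Entries of MᵀM: Σx^2·x^2 = 14368, Σx^2·x = 1584, Σx^2 = 184, Σx·x = 184, Σx = 24, Σ1 = 4.
Moment sums: Σx^2·z = -38112, Σx·z = -4172, Σz = -477.
Normal equations: [[14368, 1584, 184]; [1584, 184, 24]; [184, 24, 4]]·[c₂, c₁, c₀]ᵀ = [-38112, -4172, -477]ᵀ.
Solving the 3×3 system (Gaussian elimination) gives c₂ = -25/8, c₁ = 19/4, c₀ = -4.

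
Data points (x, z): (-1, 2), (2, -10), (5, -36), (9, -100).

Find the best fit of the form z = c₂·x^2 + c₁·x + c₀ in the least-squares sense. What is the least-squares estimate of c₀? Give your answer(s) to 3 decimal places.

c₀ = -0.043

Entries of MᵀM: Σx^2·x^2 = 7203, Σx^2·x = 861, Σx^2 = 111, Σx·x = 111, Σx = 15, Σ1 = 4.
For Mᵀz: Σx^2·z = -9038, Σx·z = -1102, Σz = -144.
MᵀM·[c₂, c₁, c₀]ᵀ = Mᵀz becomes [[7203, 861, 111]; [861, 111, 15]; [111, 15, 4]]·[c₂, c₁, c₀]ᵀ = [-9038, -1102, -144]ᵀ.
Row-reducing yields c₂ = -1450/1551, c₁ = -4142/1551, c₀ = -2/47.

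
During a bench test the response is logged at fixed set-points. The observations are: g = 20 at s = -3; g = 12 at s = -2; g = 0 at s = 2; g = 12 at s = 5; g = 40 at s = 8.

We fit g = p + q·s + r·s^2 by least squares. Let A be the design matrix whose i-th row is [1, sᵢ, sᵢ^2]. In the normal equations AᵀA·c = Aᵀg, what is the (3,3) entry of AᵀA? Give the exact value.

Row 3 ↔ basis s^2, column 3 ↔ basis s^2, so (AᵀA)_{3,3} = Σᵢ (s^2)·(s^2) = (9)·(9) + (4)·(4) + (4)·(4) + (25)·(25) + (64)·(64) = 4834.

4834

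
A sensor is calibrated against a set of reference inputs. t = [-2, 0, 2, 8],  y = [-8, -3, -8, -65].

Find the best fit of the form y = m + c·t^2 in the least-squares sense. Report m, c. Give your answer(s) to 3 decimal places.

m = -3.763, c = -0.958

Entries of XᵀX: Σ1 = 4, Σt^2 = 72, Σt^2·t^2 = 4128.
Moment sums: Σy = -84, Σt^2·y = -4224.
Normal equations: [[4, 72]; [72, 4128]]·[m, c]ᵀ = [-84, -4224]ᵀ.
Eliminating c: 4128·(row 1) − 72·(row 2) gives 11328·m = 4128·(-84) − 72·(-4224) = -42624, so m = -222/59.
Then c = ((-4224) − 72·(-222/59))/4128 = -113/118.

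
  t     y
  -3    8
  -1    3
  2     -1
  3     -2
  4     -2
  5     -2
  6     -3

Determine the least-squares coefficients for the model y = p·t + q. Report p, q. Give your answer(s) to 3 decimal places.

p = -1.155, q = 2.784

Sums needed: Σt·t = 100, Σt = 16, Σ1 = 7.
Right-hand side: Σt·y = -71, Σy = 1.
So MᵀM·[p, q]ᵀ = Mᵀy: [[100, 16]; [16, 7]]·[p, q]ᵀ = [-71, 1]ᵀ.
Δ = 100·7 − 16² = 444.
p = ((-71)·7 − 16·1)/444 = -171/148; q = (100·1 − 16·(-71))/444 = 103/37.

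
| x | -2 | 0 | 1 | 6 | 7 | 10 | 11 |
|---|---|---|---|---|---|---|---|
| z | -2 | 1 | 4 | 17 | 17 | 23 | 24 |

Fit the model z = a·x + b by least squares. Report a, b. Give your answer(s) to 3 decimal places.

a = 2.104, b = 2.082

The normal system AᵀA·[a, b]ᵀ = Aᵀz is [[311, 33]; [33, 7]]·[a, b]ᵀ = [723, 84]ᵀ.
Eliminating b: 7·(row 1) − 33·(row 2) gives 1088·a = 7·723 − 33·84 = 2289, so a = 2289/1088.
Then b = (84 − 33·(2289/1088))/7 = 2265/1088.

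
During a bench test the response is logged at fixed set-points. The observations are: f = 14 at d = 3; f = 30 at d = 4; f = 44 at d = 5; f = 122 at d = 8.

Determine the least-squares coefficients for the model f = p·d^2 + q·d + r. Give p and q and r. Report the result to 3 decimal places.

p = 2.050, q = -1.133, r = -0.254

Forming XᵀX = [[5058, 728, 114]; [728, 114, 20]; [114, 20, 4]] and Xᵀf = [9514, 1358, 210]ᵀ gives XᵀX·[p, q, r]ᵀ = Xᵀf.
Row-reducing yields p = 371/181, q = -205/181, r = -46/181.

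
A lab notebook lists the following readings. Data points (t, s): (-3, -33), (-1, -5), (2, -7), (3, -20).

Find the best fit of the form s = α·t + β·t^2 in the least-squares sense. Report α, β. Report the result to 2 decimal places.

Compute the Gram sums: Σt·t = 23, Σt·t^2 = 7, Σt^2·t^2 = 179.
Right-hand side: Σt·s = 30, Σt^2·s = -510.
AᵀA·[α, β]ᵀ = Aᵀs becomes [[23, 7]; [7, 179]]·[α, β]ᵀ = [30, -510]ᵀ.
det = 23·179 − 7² = 4068.
α = (30·179 − 7·(-510))/4068 = 745/339; β = (23·(-510) − 7·30)/4068 = -995/339.

α = 2.20, β = -2.94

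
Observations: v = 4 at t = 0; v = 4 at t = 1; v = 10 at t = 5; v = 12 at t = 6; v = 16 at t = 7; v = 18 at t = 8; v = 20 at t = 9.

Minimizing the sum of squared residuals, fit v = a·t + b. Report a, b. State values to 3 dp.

a = 1.835, b = 2.565

The normal system AᵀA·[a, b]ᵀ = Aᵀv is [[256, 36]; [36, 7]]·[a, b]ᵀ = [562, 84]ᵀ.
Δ = 256·7 − 36² = 496.
a = (562·7 − 36·84)/496 = 455/248; b = (256·84 − 36·562)/496 = 159/62.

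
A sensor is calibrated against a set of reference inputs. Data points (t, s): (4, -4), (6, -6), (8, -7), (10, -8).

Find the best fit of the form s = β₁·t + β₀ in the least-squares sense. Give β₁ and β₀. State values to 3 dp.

Setting ∂/∂β₁ … = 0 gives: 216·β₁ + 28·β₀ = -188;  28·β₁ + 4·β₀ = -25.
(Σt·t = 216, Σt = 28, Σ1 = 4, Σt·s = -188, Σs = -25.)
det = 216·4 − 28² = 80.
β₁ = ((-188)·4 − 28·(-25))/80 = -13/20; β₀ = (216·(-25) − 28·(-188))/80 = -17/10.

β₁ = -0.650, β₀ = -1.700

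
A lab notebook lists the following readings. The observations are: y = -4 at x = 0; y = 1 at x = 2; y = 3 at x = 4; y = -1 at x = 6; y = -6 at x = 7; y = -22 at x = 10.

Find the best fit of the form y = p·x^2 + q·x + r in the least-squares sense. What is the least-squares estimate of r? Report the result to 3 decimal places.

r = -3.995

Sums needed: Σx^2·x^2 = 13969, Σx^2·x = 1631, Σx^2 = 205, Σx·x = 205, Σx = 29, Σ1 = 6.
Right-hand side: Σx^2·y = -2478, Σx·y = -254, Σy = -29.
So MᵀM·[p, q, r]ᵀ = Mᵀy: [[13969, 1631, 205]; [1631, 205, 29]; [205, 29, 6]]·[p, q, r]ᵀ = [-2478, -254, -29]ᵀ.
Solving the 3×3 system (Gaussian elimination) gives p = -70637/125220, q = 477613/125220, r = -83377/20870.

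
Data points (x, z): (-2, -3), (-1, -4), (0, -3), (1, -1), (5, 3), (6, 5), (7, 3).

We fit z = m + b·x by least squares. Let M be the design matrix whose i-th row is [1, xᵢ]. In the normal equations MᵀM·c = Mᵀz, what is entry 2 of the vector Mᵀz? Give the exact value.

Entry 2 ↔ basis x, so (Mᵀz)_{2} = Σᵢ (x)·zᵢ = (-2)·(-3) + (-1)·(-4) + (0)·(-3) + (1)·(-1) + (5)·(3) + (6)·(5) + (7)·(3) = 75.

75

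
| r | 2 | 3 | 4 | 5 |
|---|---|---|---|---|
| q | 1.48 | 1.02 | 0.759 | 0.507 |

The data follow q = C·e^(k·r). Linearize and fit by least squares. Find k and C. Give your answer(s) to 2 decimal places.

Taking logs, ln q = k·r + ln C, so regress ln q on r.
Σr = 14.0000, Σ(r)² = 54.0000, Σln q = -0.5432, Σr·ln q = -3.6557.
Equations: 54.0000·k + 14.0000·ln C = -3.6557;  14.0000·k + 4·ln C = -0.5432.
Slope k = (n·Σr·ln q − Σr·Σln q)/(n·Σ(r)² − (Σr)²) = (4·-3.6557 − 14.0000·-0.5432)/20.0000 = -0.35094; ln C = (Σln q − k·Σr)/n = 1.09251, so C = exp(1.09251) = 2.98174.

k = -0.35, C = 2.98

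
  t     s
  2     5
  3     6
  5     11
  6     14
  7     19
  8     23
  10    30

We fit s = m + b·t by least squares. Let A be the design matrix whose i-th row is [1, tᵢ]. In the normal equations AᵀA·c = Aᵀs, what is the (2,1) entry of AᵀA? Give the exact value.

41

Row 2 ↔ basis t, column 1 ↔ basis 1, so (AᵀA)_{2,1} = Σᵢ t = (2)·(1) + (3)·(1) + (5)·(1) + (6)·(1) + (7)·(1) + (8)·(1) + (10)·(1) = 41.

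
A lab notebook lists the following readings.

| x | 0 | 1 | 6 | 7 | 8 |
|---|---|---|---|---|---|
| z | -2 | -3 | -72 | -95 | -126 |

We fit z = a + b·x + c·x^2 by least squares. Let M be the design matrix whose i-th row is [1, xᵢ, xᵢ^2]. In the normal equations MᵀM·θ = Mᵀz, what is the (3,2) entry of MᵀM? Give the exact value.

1072

Row 3 ↔ basis x^2, column 2 ↔ basis x, so (MᵀM)_{3,2} = Σᵢ (x^2)·(x) = (0)·(0) + (1)·(1) + (36)·(6) + (49)·(7) + (64)·(8) = 1072.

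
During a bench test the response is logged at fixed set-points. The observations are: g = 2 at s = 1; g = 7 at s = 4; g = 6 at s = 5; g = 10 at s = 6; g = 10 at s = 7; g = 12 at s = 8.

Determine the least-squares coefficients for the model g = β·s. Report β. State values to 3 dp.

β = 1.497

Setting ∂/∂β … = 0 gives: 191·β = 286.
(Σs·s = 191, Σs·g = 286.)
β = 286/191 = 1.49738.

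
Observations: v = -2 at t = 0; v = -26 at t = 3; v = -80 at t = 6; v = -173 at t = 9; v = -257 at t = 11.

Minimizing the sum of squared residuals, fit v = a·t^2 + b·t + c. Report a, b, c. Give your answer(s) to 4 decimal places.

a = -1.9999, b = -1.0267, c = -2.8510

From the data, Σt^2·t^2 = 22579, Σt^2·t = 2303, Σt^2 = 247, Σt·t = 247, Σt = 29, Σ1 = 5.
Moment sums: Σt^2·v = -48224, Σt·v = -4942, Σv = -538.
Solving the 3×3 system (Gaussian elimination) gives a = -16701/8351, b = -8574/8351, c = -23809/8351.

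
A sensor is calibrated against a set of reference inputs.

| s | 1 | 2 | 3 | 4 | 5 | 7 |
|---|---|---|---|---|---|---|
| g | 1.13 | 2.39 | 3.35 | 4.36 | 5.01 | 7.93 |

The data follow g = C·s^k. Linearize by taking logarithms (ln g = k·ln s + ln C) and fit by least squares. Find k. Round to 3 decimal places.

With ln gᵢ as the transformed response and ln sᵢ as the regressor:
Sums: Σln s = 6.7334, Σ(ln s)² = 9.9861, Σln g = 7.3570, Σln s·ln g = 10.5962.
Normal system: [[9.9861, 6.7334]; [6.7334, 6]]·[k, ln C]ᵀ = [10.5962, 7.3570]ᵀ.
Δ = 9.9861·6 − (6.7334)² = 14.5777; k = (10.5962·6 − 6.7334·7.3570)/14.5777 = 0.96307, ln C = (9.9861·7.3570 − 6.7334·10.5962)/14.5777 = 0.14538.

k = 0.963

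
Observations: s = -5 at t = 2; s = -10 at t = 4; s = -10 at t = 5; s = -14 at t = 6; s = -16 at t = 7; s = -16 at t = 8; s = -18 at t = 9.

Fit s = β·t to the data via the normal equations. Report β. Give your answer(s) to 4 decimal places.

Forming MᵀM = [[275]] and Mᵀs = [-586]ᵀ gives MᵀM·[β]ᵀ = Mᵀs.
β = (-586)/275 = -2.13091.

β = -2.1309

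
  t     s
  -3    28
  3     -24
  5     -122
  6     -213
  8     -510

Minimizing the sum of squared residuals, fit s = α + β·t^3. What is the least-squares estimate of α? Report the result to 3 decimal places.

α = 2.349

The normal equations are: 5·α + 853·β = -841;  853·α + 325883·β = -323782.
(Σ1 = 5, Σt^3 = 853, Σt^3·t^3 = 325883, Σs = -841, Σt^3·s = -323782.)
Eliminating β: 325883·(row 1) − 853·(row 2) gives 901806·α = 325883·(-841) − 853·(-323782) = 2118443, so α = 2118443/901806.
Then β = ((-323782) − 853·(2118443/901806))/325883 = -901537/901806.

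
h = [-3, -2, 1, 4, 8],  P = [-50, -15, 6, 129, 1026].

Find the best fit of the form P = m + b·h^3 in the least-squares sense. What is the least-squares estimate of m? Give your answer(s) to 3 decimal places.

From the data, Σ1 = 5, Σh^3 = 542, Σh^3·h^3 = 267034.
And ΣP = 1096, Σh^3·P = 535044.
So MᵀM·[m, b]ᵀ = MᵀP: [[5, 542]; [542, 267034]]·[m, b]ᵀ = [1096, 535044]ᵀ.
det = 5·267034 − 542² = 1041406.
m = (1096·267034 − 542·535044)/1041406 = 1337708/520703; b = (5·535044 − 542·1096)/1041406 = 1040594/520703.

m = 2.569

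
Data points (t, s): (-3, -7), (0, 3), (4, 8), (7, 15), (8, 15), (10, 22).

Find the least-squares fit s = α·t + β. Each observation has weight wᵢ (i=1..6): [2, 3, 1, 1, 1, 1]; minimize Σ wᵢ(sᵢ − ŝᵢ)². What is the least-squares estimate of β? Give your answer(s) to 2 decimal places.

β = 0.97

XᵀWX·[α, β]ᵀ = XᵀWs reads: 247·α + 23·β = 519;  23·α + 9·β = 55.
(Σwᵢ·t·t = 247, Σwᵢ·t = 23, Σwᵢ·1 = 9, Σwᵢ·t·s = 519, Σwᵢ·s = 55.)
det = 247·9 − 23² = 1694.
α = (519·9 − 23·55)/1694 = 1703/847; β = (247·55 − 23·519)/1694 = 824/847.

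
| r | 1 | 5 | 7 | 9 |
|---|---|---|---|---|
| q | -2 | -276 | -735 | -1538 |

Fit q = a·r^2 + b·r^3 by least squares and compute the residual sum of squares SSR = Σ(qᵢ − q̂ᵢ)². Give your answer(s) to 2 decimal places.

Compute the Gram sums: Σr^2·r^2 = 9588, Σr^2·r^3 = 78982, Σr^3·r^3 = 664716.
Right-hand side: Σr^2·q = -167495, Σr^3·q = -1407809.
Eliminating b: 664716·(row 1) − 78982·(row 2) gives 135140684·a = 664716·(-167495) − 78982·(-1407809) = -145035982, so a = -10359713/9652906.
Then b = ((-1407809) − 78982·(-10359713/9652906))/664716 = -1130179/567818.
Residuals: 5133472/4826453, -1789428/4826453, 1406888/4826453, -362164/4826453; SSR = 6560736/4826453.

SSR = 1.36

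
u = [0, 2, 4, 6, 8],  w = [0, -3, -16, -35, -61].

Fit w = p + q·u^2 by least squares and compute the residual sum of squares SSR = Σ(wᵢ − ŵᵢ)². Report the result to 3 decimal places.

Forming XᵀX = [[5, 120]; [120, 5664]] and Xᵀw = [-115, -5432]ᵀ gives XᵀX·[p, q]ᵀ = Xᵀw.
Δ = 5·5664 − 120² = 13920.
p = ((-115)·5664 − 120·(-5432))/13920 = 1/29; q = (5·(-5432) − 120·(-115))/13920 = -167/174.
Residuals: -1/29, 70/87, -59/87, -14/29, 34/87; SSR = 130/87.

SSR = 1.494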